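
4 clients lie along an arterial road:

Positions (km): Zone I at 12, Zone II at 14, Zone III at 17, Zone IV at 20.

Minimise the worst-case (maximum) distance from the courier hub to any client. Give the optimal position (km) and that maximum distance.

The 1-center on a line is the midpoint of the two extreme points: leftmost at 12, rightmost at 20.
Optimal location = (12 + 20)/2 = 16; maximum distance = (20 − 12)/2 = 4.

location 16, max distance 4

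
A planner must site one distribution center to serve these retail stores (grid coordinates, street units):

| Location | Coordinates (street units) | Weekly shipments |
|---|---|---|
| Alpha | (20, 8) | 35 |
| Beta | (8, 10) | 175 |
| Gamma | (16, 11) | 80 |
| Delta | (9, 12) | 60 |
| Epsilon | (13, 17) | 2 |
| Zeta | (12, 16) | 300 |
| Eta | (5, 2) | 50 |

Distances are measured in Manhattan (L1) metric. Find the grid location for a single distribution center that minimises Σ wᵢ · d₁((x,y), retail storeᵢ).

Manhattan distance separates: Σwᵢ(|x−xᵢ|+|y−yᵢ|) = Σwᵢ|x−xᵢ| + Σwᵢ|y−yᵢ|, so x and y are optimised independently as 1-D weighted medians.
Total weight W = 702; half = 351.
x-coordinate, sorted with cumulative weight:
  x=5 (Eta, w=50) cum 50
  x=8 (Beta, w=175) cum 225
  x=9 (Delta, w=60) cum 285
  x=12 (Zeta, w=300) cum 585  ← median
  x=13 (Epsilon, w=2) cum 587
  x=16 (Gamma, w=80) cum 667
  x=20 (Alpha, w=35) cum 702
⇒ x* = 12
y-coordinate, sorted with cumulative weight:
  y=2 (Eta, w=50) cum 50
  y=8 (Alpha, w=35) cum 85
  y=10 (Beta, w=175) cum 260
  y=11 (Gamma, w=80) cum 340
  y=12 (Delta, w=60) cum 400  ← median
  y=16 (Zeta, w=300) cum 700
  y=17 (Epsilon, w=2) cum 702
⇒ y* = 12

(12, 12)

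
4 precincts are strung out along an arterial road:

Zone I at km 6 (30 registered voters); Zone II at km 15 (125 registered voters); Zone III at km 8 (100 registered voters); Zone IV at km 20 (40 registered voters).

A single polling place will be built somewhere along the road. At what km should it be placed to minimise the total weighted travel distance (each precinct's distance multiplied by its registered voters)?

For a sum of weighted absolute distances on a line, the optimum is the weighted median (not the mean). Total weight W = 295; half-weight = 147.5.
Sort by position and accumulate weight:
  km 6 (Zone I, w=30) → cum 30
  km 8 (Zone III, w=100) → cum 130
  km 15 (Zone II, w=125) → cum 255  ≥ 147.5 → median here
  km 20 (Zone IV, w=40) → cum 295
Optimal location: km 15.

x = 15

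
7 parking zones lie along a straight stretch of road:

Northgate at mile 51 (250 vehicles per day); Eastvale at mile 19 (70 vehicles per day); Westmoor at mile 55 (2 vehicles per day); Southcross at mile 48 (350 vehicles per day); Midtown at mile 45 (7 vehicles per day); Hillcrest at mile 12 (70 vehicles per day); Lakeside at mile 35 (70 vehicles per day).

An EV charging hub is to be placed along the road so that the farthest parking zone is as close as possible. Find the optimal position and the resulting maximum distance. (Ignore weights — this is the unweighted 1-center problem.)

location 33.5, max distance 21.5

The 1-center on a line is the midpoint of the two extreme points: leftmost at 12, rightmost at 55.
Optimal location = (12 + 55)/2 = 33.5; maximum distance = (55 − 12)/2 = 21.5.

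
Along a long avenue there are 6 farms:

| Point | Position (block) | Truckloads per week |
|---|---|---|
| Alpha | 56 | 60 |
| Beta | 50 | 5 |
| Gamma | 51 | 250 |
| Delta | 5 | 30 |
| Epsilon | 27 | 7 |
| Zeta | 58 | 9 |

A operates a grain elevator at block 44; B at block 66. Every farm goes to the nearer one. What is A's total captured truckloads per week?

292

The indifferent point is the midpoint (44+66)/2 = 55; farms left of it (closer to A at 44) go to A, those right go to B.
  Delta at 5 (w=30) → A
  Epsilon at 27 (w=7) → A
  Beta at 50 (w=5) → A
  Gamma at 51 (w=250) → A
  Alpha at 56 (w=60) → B
  Zeta at 58 (w=9) → B
A captures 292; B captures 69.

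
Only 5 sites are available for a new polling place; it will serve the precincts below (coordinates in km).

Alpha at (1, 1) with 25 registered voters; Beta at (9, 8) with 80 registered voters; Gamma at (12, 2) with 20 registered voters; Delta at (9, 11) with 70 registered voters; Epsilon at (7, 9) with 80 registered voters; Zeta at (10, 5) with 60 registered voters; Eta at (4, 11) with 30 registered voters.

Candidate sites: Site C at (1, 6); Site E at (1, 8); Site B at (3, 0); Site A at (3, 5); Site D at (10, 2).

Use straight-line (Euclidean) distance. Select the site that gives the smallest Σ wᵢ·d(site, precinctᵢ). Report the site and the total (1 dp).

Total weighted distance at each candidate:
  Site C (1, 6): total = 2934.1
  Site E (1, 8): total = 2846.8
  Site B (3, 0): total = 3552.8
  Site A (3, 5): total = 2487.2
  Site D (10, 2): total = 2500.6
Minimum is at Site A with total 2487.2 km.

Site A, total 2487.2 km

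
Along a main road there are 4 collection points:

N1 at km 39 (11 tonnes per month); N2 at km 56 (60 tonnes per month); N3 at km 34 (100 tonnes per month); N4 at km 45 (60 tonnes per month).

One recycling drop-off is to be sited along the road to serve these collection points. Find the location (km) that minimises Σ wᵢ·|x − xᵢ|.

x = 45

For a sum of weighted absolute distances on a line, the optimum is the weighted median (not the mean). Total weight W = 231; half-weight = 115.5.
Sort by position and accumulate weight:
  km 34 (N3, w=100) → cum 100
  km 39 (N1, w=11) → cum 111
  km 45 (N4, w=60) → cum 171  ≥ 115.5 → median here
  km 56 (N2, w=60) → cum 231
Optimal location: km 45.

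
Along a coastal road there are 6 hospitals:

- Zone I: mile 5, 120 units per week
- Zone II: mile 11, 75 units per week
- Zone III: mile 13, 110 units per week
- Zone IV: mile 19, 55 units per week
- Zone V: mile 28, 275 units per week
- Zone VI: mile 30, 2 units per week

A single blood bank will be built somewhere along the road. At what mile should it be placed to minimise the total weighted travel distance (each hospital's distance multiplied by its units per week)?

For a sum of weighted absolute distances on a line, the optimum is the weighted median (not the mean). Total weight W = 637; half-weight = 318.5.
Sort by position and accumulate weight:
  mile 5 (Zone I, w=120) → cum 120
  mile 11 (Zone II, w=75) → cum 195
  mile 13 (Zone III, w=110) → cum 305
  mile 19 (Zone IV, w=55) → cum 360  ≥ 318.5 → median here
  mile 28 (Zone V, w=275) → cum 635
  mile 30 (Zone VI, w=2) → cum 637
Optimal location: mile 19.

x = 19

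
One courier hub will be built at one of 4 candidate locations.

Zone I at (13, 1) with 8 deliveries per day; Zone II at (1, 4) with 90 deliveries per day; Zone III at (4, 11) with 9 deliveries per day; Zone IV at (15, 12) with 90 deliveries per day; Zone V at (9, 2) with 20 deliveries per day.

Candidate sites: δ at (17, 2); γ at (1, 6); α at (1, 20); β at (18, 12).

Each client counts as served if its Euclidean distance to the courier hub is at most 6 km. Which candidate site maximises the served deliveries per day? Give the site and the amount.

Coverage radius r = 6 km; a point is covered iff (Δx)²+(Δy)² ≤ 6² = 36.
  δ (17, 2): covers {Zone I} → 8
  γ (1, 6): covers {Zone II, Zone III} → 99
  α (1, 20): covers {none} → 0
  β (18, 12): covers {Zone IV} → 90
Maximum coverage at γ: 99 deliveries per day.

γ, covering 99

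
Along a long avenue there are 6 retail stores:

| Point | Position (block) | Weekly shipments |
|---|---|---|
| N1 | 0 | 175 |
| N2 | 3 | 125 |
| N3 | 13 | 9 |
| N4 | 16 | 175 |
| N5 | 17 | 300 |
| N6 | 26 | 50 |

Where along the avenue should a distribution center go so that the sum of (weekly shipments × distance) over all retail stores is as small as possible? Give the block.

For a sum of weighted absolute distances on a line, the optimum is the weighted median (not the mean). Total weight W = 834; half-weight = 417.
Sort by position and accumulate weight:
  block 0 (N1, w=175) → cum 175
  block 3 (N2, w=125) → cum 300
  block 13 (N3, w=9) → cum 309
  block 16 (N4, w=175) → cum 484  ≥ 417 → median here
  block 17 (N5, w=300) → cum 784
  block 26 (N6, w=50) → cum 834
Optimal location: block 16.

x = 16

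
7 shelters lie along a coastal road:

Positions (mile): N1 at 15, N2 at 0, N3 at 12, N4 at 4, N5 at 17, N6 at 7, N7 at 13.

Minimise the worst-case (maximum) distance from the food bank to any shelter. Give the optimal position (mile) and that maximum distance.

location 8.5, max distance 8.5

The 1-center on a line is the midpoint of the two extreme points: leftmost at 0, rightmost at 17.
Optimal location = (0 + 17)/2 = 8.5; maximum distance = (17 − 0)/2 = 8.5.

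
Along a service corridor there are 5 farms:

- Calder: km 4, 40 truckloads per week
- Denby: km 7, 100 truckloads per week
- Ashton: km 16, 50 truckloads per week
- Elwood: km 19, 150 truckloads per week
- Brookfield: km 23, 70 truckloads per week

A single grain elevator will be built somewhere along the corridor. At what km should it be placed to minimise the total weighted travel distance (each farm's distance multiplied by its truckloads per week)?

For a sum of weighted absolute distances on a line, the optimum is the weighted median (not the mean). Total weight W = 410; half-weight = 205.
Sort by position and accumulate weight:
  km 4 (Calder, w=40) → cum 40
  km 7 (Denby, w=100) → cum 140
  km 16 (Ashton, w=50) → cum 190
  km 19 (Elwood, w=150) → cum 340  ≥ 205 → median here
  km 23 (Brookfield, w=70) → cum 410
Optimal location: km 19.

x = 19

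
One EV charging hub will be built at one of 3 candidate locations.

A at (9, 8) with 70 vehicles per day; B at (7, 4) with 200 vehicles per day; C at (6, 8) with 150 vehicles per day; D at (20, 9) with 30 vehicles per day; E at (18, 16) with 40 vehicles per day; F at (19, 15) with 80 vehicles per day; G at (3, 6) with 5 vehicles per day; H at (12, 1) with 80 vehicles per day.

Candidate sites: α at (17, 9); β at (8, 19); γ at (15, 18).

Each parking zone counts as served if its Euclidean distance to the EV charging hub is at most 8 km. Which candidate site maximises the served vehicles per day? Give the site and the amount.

Coverage radius r = 8 km; a point is covered iff (Δx)²+(Δy)² ≤ 8² = 64.
  α (17, 9): covers {D, E, F} → 150
  β (8, 19): covers {none} → 0
  γ (15, 18): covers {E, F} → 120
Maximum coverage at α: 150 vehicles per day.

α, covering 150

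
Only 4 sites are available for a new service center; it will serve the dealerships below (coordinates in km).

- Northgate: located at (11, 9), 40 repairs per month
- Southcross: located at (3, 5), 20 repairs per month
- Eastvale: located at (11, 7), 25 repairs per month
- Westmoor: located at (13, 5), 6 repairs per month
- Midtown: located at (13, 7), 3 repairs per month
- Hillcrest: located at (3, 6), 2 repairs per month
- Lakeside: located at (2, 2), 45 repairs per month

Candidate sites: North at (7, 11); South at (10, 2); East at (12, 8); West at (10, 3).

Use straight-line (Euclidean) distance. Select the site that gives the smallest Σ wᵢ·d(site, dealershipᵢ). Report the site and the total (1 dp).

Total weighted distance at each candidate:
  North (7, 11): total = 1013.2
  South (10, 2): total = 981.7
  East (12, 8): total = 848.1
  West (10, 3): total = 906.7
Minimum is at East with total 848.1 km.

East, total 848.1 km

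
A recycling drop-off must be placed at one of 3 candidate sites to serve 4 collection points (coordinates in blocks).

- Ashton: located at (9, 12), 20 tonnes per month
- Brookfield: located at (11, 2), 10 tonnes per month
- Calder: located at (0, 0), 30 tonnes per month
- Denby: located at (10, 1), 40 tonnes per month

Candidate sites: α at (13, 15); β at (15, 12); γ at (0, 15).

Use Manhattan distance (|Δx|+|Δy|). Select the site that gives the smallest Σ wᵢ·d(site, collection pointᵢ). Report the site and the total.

β, total 1710 blocks

Total weighted distance at each candidate:
  α (13, 15): total = 1810
  β (15, 12): total = 1710
  γ (0, 15): total = 1890
Minimum is at β with total 1710 blocks.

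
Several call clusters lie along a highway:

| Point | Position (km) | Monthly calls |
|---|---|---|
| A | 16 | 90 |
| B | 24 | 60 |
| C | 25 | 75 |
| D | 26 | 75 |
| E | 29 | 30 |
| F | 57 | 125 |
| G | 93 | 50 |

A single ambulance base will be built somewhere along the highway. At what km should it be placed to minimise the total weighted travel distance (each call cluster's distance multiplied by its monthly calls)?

x = 26

For a sum of weighted absolute distances on a line, the optimum is the weighted median (not the mean). Total weight W = 505; half-weight = 252.5.
Sort by position and accumulate weight:
  km 16 (A, w=90) → cum 90
  km 24 (B, w=60) → cum 150
  km 25 (C, w=75) → cum 225
  km 26 (D, w=75) → cum 300  ≥ 252.5 → median here
  km 29 (E, w=30) → cum 330
  km 57 (F, w=125) → cum 455
  km 93 (G, w=50) → cum 505
Optimal location: km 26.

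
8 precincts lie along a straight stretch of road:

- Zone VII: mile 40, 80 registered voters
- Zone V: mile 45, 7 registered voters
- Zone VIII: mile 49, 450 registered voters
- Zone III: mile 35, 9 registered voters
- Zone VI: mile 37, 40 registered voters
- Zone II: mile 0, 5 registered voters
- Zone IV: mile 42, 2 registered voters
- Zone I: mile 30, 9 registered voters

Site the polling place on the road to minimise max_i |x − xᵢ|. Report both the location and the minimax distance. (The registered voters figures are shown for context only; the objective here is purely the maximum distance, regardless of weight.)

The 1-center on a line is the midpoint of the two extreme points: leftmost at 0, rightmost at 49.
Optimal location = (0 + 49)/2 = 24.5; maximum distance = (49 − 0)/2 = 24.5.

location 24.5, max distance 24.5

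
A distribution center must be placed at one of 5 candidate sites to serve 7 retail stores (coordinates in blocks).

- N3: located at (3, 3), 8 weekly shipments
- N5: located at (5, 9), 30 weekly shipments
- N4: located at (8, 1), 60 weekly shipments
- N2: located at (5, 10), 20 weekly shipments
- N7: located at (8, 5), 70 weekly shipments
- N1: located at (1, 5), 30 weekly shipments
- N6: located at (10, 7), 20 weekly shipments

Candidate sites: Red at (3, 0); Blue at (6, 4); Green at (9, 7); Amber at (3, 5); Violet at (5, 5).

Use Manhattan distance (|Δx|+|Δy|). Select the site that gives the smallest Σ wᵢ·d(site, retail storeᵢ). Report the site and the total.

Total weighted distance at each candidate:
  Red (3, 0): total = 2144
  Blue (6, 4): total = 1182
  Green (9, 7): total = 1350
  Amber (3, 5): total = 1466
  Violet (5, 5): total = 1142
Minimum is at Violet with total 1142 blocks.

Violet, total 1142 blocks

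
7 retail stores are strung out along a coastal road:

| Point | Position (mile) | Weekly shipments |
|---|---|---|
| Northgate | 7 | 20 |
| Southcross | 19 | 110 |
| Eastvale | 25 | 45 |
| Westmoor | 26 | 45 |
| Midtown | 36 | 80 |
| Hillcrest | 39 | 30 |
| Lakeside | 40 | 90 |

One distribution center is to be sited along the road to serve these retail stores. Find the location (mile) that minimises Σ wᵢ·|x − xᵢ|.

x = 26

For a sum of weighted absolute distances on a line, the optimum is the weighted median (not the mean). Total weight W = 420; half-weight = 210.
Sort by position and accumulate weight:
  mile 7 (Northgate, w=20) → cum 20
  mile 19 (Southcross, w=110) → cum 130
  mile 25 (Eastvale, w=45) → cum 175
  mile 26 (Westmoor, w=45) → cum 220  ≥ 210 → median here
  mile 36 (Midtown, w=80) → cum 300
  mile 39 (Hillcrest, w=30) → cum 330
  mile 40 (Lakeside, w=90) → cum 420
Optimal location: mile 26.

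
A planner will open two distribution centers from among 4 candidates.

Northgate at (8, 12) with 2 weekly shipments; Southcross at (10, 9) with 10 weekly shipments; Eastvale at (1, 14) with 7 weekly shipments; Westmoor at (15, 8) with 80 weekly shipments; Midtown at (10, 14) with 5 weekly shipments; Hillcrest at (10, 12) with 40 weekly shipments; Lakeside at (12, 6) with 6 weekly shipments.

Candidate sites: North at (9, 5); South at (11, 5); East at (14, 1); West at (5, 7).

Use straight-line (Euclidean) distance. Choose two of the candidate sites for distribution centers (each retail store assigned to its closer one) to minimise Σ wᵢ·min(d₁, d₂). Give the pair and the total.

Evaluate every pair (each demand assigned to the nearer of the two):
  {South, West}: total = 843.7
  {North, South}: total = 876.3
  {South, East}: total = 887.2
  {North, West}: total = 990.8
  {North, East}: total = 1023.4
  {East, West}: total = 1045.8
Best pair: {South, West} with total 843.7.

{South, West}, total 843.7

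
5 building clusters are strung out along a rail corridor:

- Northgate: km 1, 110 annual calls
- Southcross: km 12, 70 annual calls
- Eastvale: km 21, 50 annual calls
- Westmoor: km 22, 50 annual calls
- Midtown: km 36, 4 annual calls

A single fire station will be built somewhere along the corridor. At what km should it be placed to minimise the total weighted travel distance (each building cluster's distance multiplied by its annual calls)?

For a sum of weighted absolute distances on a line, the optimum is the weighted median (not the mean). Total weight W = 284; half-weight = 142.
Sort by position and accumulate weight:
  km 1 (Northgate, w=110) → cum 110
  km 12 (Southcross, w=70) → cum 180  ≥ 142 → median here
  km 21 (Eastvale, w=50) → cum 230
  km 22 (Westmoor, w=50) → cum 280
  km 36 (Midtown, w=4) → cum 284
Optimal location: km 12.

x = 12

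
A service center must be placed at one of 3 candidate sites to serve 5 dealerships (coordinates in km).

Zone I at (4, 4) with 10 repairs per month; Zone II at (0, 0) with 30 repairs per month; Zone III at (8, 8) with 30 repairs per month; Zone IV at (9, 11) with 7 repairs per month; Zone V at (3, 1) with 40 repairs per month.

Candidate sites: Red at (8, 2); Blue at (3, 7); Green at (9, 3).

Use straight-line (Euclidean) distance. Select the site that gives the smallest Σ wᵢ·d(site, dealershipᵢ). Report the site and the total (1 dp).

Total weighted distance at each candidate:
  Red (8, 2): total = 739.5
  Blue (3, 7): total = 703.5
  Green (9, 3): total = 797.5
Minimum is at Blue with total 703.5 km.

Blue, total 703.5 km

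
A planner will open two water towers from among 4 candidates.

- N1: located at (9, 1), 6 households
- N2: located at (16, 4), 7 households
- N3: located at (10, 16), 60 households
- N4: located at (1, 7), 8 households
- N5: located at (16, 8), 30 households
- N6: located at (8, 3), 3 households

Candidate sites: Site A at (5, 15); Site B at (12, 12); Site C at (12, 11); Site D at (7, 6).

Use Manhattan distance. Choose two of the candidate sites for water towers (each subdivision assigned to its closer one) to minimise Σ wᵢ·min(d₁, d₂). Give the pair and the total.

{Site B, Site D}, total 787

Evaluate every pair (each demand assigned to the nearer of the two):
  {Site B, Site D}: total = 787
  {Site C, Site D}: total = 817
  {Site A, Site C}: total = 857
  {Site A, Site D}: total = 877
  {Site B, Site C}: total = 881
  {Site A, Site B}: total = 903
Best pair: {Site B, Site D} with total 787.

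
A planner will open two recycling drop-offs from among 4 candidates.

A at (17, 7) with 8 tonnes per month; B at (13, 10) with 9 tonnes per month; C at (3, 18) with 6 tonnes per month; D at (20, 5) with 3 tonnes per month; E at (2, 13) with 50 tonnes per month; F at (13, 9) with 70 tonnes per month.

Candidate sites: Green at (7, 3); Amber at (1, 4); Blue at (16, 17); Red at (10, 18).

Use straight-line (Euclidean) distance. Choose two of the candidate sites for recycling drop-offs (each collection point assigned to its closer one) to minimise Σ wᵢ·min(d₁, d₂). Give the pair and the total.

Evaluate every pair (each demand assigned to the nearer of the two):
  {Blue, Red}: total = 1298.7
  {Green, Red}: total = 1310.2
  {Amber, Blue}: total = 1316.0
  {Green, Amber}: total = 1340.2
  {Amber, Red}: total = 1389.3
  {Green, Blue}: total = 1418.1
Best pair: {Blue, Red} with total 1298.7.

{Blue, Red}, total 1298.7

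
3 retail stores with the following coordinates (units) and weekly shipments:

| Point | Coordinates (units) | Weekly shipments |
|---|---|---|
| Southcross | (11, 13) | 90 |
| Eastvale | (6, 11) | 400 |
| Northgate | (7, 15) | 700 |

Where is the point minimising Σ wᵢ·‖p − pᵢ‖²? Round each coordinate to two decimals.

(6.97, 13.50)

The minimiser of Σwᵢ‖p−pᵢ‖² is the weighted centroid p* = (Σwᵢpᵢ)/(Σwᵢ).
Σwᵢ = 1190.
Σwᵢxᵢ = 90·11 + 400·6 + 700·7 = 8290.
Σwᵢyᵢ = 90·13 + 400·11 + 700·15 = 16070.
x* = 8290/1190 = 6.97, y* = 16070/1190 = 13.50.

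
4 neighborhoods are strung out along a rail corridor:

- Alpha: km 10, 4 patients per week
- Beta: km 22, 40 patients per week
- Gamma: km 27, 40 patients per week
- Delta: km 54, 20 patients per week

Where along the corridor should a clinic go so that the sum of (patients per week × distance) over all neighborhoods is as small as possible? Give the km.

x = 27

For a sum of weighted absolute distances on a line, the optimum is the weighted median (not the mean). Total weight W = 104; half-weight = 52.
Sort by position and accumulate weight:
  km 10 (Alpha, w=4) → cum 4
  km 22 (Beta, w=40) → cum 44
  km 27 (Gamma, w=40) → cum 84  ≥ 52 → median here
  km 54 (Delta, w=20) → cum 104
Optimal location: km 27.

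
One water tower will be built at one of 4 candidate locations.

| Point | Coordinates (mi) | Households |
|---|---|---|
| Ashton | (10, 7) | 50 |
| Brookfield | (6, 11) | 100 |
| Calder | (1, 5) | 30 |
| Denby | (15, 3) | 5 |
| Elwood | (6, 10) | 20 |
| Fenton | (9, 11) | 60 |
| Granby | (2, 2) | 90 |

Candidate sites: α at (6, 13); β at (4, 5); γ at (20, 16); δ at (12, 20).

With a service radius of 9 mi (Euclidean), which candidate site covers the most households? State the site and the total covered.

Coverage radius r = 9 mi; a point is covered iff (Δx)²+(Δy)² ≤ 9² = 81.
  α (6, 13): covers {Ashton, Brookfield, Elwood, Fenton} → 230
  β (4, 5): covers {Ashton, Brookfield, Calder, Elwood, Fenton, Granby} → 350
  γ (20, 16): covers {none} → 0
  δ (12, 20): covers {none} → 0
Maximum coverage at β: 350 households.

β, covering 350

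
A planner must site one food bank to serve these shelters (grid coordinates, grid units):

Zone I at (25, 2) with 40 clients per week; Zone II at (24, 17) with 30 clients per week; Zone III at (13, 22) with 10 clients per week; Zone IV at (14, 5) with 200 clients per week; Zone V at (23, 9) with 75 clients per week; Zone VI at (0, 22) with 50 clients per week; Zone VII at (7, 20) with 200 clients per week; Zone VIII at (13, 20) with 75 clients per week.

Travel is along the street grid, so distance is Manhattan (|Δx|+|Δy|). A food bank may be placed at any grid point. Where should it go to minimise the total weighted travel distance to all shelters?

Manhattan distance separates: Σwᵢ(|x−xᵢ|+|y−yᵢ|) = Σwᵢ|x−xᵢ| + Σwᵢ|y−yᵢ|, so x and y are optimised independently as 1-D weighted medians.
Total weight W = 680; half = 340.
x-coordinate, sorted with cumulative weight:
  x=0 (Zone VI, w=50) cum 50
  x=7 (Zone VII, w=200) cum 250
  x=13 (Zone III, w=10) cum 260
  x=13 (Zone VIII, w=75) cum 335
  x=14 (Zone IV, w=200) cum 535  ← median
  x=23 (Zone V, w=75) cum 610
  x=24 (Zone II, w=30) cum 640
  x=25 (Zone I, w=40) cum 680
⇒ x* = 14
y-coordinate, sorted with cumulative weight:
  y=2 (Zone I, w=40) cum 40
  y=5 (Zone IV, w=200) cum 240
  y=9 (Zone V, w=75) cum 315
  y=17 (Zone II, w=30) cum 345  ← median
  y=20 (Zone VII, w=200) cum 545
  y=20 (Zone VIII, w=75) cum 620
  y=22 (Zone III, w=10) cum 630
  y=22 (Zone VI, w=50) cum 680
⇒ y* = 17

(14, 17)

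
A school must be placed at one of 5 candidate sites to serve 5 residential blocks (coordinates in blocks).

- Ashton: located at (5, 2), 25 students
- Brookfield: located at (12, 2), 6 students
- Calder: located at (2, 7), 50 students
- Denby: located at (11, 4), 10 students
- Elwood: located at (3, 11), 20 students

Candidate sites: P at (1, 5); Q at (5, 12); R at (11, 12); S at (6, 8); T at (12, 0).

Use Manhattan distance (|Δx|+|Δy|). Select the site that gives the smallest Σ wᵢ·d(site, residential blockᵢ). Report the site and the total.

Total weighted distance at each candidate:
  P (1, 5): total = 679
  Q (5, 12): total = 952
  R (11, 12): total = 1426
  S (6, 8): total = 707
  T (12, 0): total = 1537
Minimum is at P with total 679 blocks.

P, total 679 blocks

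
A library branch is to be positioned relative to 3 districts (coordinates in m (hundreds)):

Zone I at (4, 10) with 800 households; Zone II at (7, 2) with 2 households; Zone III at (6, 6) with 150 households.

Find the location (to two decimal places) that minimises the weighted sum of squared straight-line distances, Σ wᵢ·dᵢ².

The minimiser of Σwᵢ‖p−pᵢ‖² is the weighted centroid p* = (Σwᵢpᵢ)/(Σwᵢ).
Σwᵢ = 952.
Σwᵢxᵢ = 800·4 + 2·7 + 150·6 = 4114.
Σwᵢyᵢ = 800·10 + 2·2 + 150·6 = 8904.
x* = 4114/952 = 4.32, y* = 8904/952 = 9.35.

(4.32, 9.35)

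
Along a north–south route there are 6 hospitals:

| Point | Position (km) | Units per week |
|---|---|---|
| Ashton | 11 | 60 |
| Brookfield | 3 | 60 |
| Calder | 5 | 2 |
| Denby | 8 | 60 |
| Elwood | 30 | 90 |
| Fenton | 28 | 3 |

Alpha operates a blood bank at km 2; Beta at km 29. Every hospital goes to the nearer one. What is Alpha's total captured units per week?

The indifferent point is the midpoint (2+29)/2 = 15.5; hospitals left of it (closer to Alpha at 2) go to Alpha, those right go to Beta.
  Brookfield at 3 (w=60) → Alpha
  Calder at 5 (w=2) → Alpha
  Denby at 8 (w=60) → Alpha
  Ashton at 11 (w=60) → Alpha
  Fenton at 28 (w=3) → Beta
  Elwood at 30 (w=90) → Beta
Alpha captures 182; Beta captures 93.

182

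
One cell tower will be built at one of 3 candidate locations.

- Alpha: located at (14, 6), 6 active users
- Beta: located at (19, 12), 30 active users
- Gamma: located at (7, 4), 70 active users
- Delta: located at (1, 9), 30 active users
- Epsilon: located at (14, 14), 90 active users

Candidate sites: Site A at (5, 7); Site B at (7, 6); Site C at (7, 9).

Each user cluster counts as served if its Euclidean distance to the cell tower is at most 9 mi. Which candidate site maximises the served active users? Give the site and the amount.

Coverage radius r = 9 mi; a point is covered iff (Δx)²+(Δy)² ≤ 9² = 81.
  Site A (5, 7): covers {Gamma, Delta} → 100
  Site B (7, 6): covers {Alpha, Gamma, Delta} → 106
  Site C (7, 9): covers {Alpha, Gamma, Delta, Epsilon} → 196
Maximum coverage at Site C: 196 active users.

Site C, covering 196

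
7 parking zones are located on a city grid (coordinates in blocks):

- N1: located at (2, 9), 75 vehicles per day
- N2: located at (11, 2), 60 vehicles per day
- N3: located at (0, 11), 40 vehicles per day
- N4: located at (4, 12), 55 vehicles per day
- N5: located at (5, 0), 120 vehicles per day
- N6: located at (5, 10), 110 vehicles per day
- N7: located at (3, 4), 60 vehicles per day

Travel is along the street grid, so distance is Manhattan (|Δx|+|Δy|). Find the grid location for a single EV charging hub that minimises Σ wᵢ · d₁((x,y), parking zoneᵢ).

(5, 9)

Manhattan distance separates: Σwᵢ(|x−xᵢ|+|y−yᵢ|) = Σwᵢ|x−xᵢ| + Σwᵢ|y−yᵢ|, so x and y are optimised independently as 1-D weighted medians.
Total weight W = 520; half = 260.
x-coordinate, sorted with cumulative weight:
  x=0 (N3, w=40) cum 40
  x=2 (N1, w=75) cum 115
  x=3 (N7, w=60) cum 175
  x=4 (N4, w=55) cum 230
  x=5 (N5, w=120) cum 350  ← median
  x=5 (N6, w=110) cum 460
  x=11 (N2, w=60) cum 520
⇒ x* = 5
y-coordinate, sorted with cumulative weight:
  y=0 (N5, w=120) cum 120
  y=2 (N2, w=60) cum 180
  y=4 (N7, w=60) cum 240
  y=9 (N1, w=75) cum 315  ← median
  y=10 (N6, w=110) cum 425
  y=11 (N3, w=40) cum 465
  y=12 (N4, w=55) cum 520
⇒ y* = 9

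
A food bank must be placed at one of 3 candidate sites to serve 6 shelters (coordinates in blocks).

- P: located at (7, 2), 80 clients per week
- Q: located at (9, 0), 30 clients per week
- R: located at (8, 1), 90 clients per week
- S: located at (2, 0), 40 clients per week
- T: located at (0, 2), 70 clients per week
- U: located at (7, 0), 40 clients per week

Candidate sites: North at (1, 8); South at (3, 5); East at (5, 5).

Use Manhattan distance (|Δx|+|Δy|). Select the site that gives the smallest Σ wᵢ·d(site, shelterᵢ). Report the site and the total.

East, total 2460 blocks

Total weighted distance at each candidate:
  North (1, 8): total = 4110
  South (3, 5): total = 2720
  East (5, 5): total = 2460
Minimum is at East with total 2460 blocks.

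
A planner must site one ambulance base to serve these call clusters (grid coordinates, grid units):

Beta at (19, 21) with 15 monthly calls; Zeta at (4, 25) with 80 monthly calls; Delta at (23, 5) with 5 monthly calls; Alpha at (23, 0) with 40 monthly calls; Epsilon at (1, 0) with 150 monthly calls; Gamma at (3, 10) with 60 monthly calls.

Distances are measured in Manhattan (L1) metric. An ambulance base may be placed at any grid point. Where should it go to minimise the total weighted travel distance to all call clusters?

Manhattan distance separates: Σwᵢ(|x−xᵢ|+|y−yᵢ|) = Σwᵢ|x−xᵢ| + Σwᵢ|y−yᵢ|, so x and y are optimised independently as 1-D weighted medians.
Total weight W = 350; half = 175.
x-coordinate, sorted with cumulative weight:
  x=1 (Epsilon, w=150) cum 150
  x=3 (Gamma, w=60) cum 210  ← median
  x=4 (Zeta, w=80) cum 290
  x=19 (Beta, w=15) cum 305
  x=23 (Delta, w=5) cum 310
  x=23 (Alpha, w=40) cum 350
⇒ x* = 3
y-coordinate, sorted with cumulative weight:
  y=0 (Alpha, w=40) cum 40
  y=0 (Epsilon, w=150) cum 190  ← median
  y=5 (Delta, w=5) cum 195
  y=10 (Gamma, w=60) cum 255
  y=21 (Beta, w=15) cum 270
  y=25 (Zeta, w=80) cum 350
⇒ y* = 0

(3, 0)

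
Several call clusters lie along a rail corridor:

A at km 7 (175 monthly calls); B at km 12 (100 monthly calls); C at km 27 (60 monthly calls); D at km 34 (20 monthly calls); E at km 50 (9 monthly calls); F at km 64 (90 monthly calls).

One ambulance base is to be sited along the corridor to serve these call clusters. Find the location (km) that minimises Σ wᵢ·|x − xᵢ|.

x = 12

For a sum of weighted absolute distances on a line, the optimum is the weighted median (not the mean). Total weight W = 454; half-weight = 227.
Sort by position and accumulate weight:
  km 7 (A, w=175) → cum 175
  km 12 (B, w=100) → cum 275  ≥ 227 → median here
  km 27 (C, w=60) → cum 335
  km 34 (D, w=20) → cum 355
  km 50 (E, w=9) → cum 364
  km 64 (F, w=90) → cum 454
Optimal location: km 12.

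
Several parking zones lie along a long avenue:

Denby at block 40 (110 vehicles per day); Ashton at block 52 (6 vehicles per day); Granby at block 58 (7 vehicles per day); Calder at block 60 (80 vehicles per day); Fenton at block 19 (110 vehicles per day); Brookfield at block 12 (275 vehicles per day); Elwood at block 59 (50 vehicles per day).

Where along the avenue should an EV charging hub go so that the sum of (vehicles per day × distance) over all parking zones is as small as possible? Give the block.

x = 19

For a sum of weighted absolute distances on a line, the optimum is the weighted median (not the mean). Total weight W = 638; half-weight = 319.
Sort by position and accumulate weight:
  block 12 (Brookfield, w=275) → cum 275
  block 19 (Fenton, w=110) → cum 385  ≥ 319 → median here
  block 40 (Denby, w=110) → cum 495
  block 52 (Ashton, w=6) → cum 501
  block 58 (Granby, w=7) → cum 508
  block 59 (Elwood, w=50) → cum 558
  block 60 (Calder, w=80) → cum 638
Optimal location: block 19.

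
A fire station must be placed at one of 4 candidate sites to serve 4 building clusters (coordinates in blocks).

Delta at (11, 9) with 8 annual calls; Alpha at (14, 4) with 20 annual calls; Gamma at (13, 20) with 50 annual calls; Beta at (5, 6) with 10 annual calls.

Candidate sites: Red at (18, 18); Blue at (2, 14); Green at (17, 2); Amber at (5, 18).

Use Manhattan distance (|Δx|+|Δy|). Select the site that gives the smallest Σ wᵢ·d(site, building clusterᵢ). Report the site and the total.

Red, total 1088 blocks

Total weighted distance at each candidate:
  Red (18, 18): total = 1088
  Blue (2, 14): total = 1512
  Green (17, 2): total = 1464
  Amber (5, 18): total = 1200
Minimum is at Red with total 1088 blocks.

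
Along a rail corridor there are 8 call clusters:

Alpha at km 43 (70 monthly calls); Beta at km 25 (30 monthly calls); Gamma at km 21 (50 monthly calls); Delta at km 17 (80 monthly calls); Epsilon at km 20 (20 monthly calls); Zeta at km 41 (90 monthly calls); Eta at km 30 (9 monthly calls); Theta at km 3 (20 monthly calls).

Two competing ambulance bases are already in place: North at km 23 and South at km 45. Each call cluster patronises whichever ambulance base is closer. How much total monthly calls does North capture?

The indifferent point is the midpoint (23+45)/2 = 34; call clusters left of it (closer to North at 23) go to North, those right go to South.
  Theta at 3 (w=20) → North
  Delta at 17 (w=80) → North
  Epsilon at 20 (w=20) → North
  Gamma at 21 (w=50) → North
  Beta at 25 (w=30) → North
  Eta at 30 (w=9) → North
  Zeta at 41 (w=90) → South
  Alpha at 43 (w=70) → South
North captures 209; South captures 160.

209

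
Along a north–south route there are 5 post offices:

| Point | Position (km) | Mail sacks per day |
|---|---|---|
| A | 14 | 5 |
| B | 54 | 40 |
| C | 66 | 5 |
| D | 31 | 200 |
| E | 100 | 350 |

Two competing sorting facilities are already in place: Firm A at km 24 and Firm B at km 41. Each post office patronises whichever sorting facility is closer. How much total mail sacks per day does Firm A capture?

The indifferent point is the midpoint (24+41)/2 = 32.5; post offices left of it (closer to Firm A at 24) go to Firm A, those right go to Firm B.
  A at 14 (w=5) → Firm A
  D at 31 (w=200) → Firm A
  B at 54 (w=40) → Firm B
  C at 66 (w=5) → Firm B
  E at 100 (w=350) → Firm B
Firm A captures 205; Firm B captures 395.

205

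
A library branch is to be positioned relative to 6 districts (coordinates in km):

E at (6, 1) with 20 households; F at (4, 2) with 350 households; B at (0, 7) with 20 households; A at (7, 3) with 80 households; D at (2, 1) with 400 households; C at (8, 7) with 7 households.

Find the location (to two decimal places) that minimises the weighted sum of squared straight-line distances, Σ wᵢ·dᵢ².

The minimiser of Σwᵢ‖p−pᵢ‖² is the weighted centroid p* = (Σwᵢpᵢ)/(Σwᵢ).
Σwᵢ = 877.
Σwᵢxᵢ = 20·6 + 350·4 + 20·0 + 80·7 + 400·2 + 7·8 = 2936.
Σwᵢyᵢ = 20·1 + 350·2 + 20·7 + 80·3 + 400·1 + 7·7 = 1549.
x* = 2936/877 = 3.35, y* = 1549/877 = 1.77.

(3.35, 1.77)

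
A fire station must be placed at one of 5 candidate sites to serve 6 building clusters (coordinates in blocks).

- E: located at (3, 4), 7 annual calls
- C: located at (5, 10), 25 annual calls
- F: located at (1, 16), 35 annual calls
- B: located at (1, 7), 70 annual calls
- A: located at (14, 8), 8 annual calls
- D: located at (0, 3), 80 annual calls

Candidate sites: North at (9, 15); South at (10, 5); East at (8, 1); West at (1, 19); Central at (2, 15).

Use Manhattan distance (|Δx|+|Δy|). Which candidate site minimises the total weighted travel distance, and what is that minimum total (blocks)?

Total weighted distance at each candidate:
  North (9, 15): total = 3555
  South (10, 5): total = 2792
  East (8, 1): total = 2940
  West (1, 19): total = 2941
  Central (2, 15): total = 2256
Minimum is at Central with total 2256 blocks.

Central, total 2256 blocks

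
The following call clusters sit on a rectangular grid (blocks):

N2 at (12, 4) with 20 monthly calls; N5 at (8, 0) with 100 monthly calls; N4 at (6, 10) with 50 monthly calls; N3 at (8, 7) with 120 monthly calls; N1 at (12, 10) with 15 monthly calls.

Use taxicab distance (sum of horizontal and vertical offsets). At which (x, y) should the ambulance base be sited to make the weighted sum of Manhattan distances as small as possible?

(8, 7)

Manhattan distance separates: Σwᵢ(|x−xᵢ|+|y−yᵢ|) = Σwᵢ|x−xᵢ| + Σwᵢ|y−yᵢ|, so x and y are optimised independently as 1-D weighted medians.
Total weight W = 305; half = 152.5.
x-coordinate, sorted with cumulative weight:
  x=6 (N4, w=50) cum 50
  x=8 (N5, w=100) cum 150
  x=8 (N3, w=120) cum 270  ← median
  x=12 (N2, w=20) cum 290
  x=12 (N1, w=15) cum 305
⇒ x* = 8
y-coordinate, sorted with cumulative weight:
  y=0 (N5, w=100) cum 100
  y=4 (N2, w=20) cum 120
  y=7 (N3, w=120) cum 240  ← median
  y=10 (N4, w=50) cum 290
  y=10 (N1, w=15) cum 305
⇒ y* = 7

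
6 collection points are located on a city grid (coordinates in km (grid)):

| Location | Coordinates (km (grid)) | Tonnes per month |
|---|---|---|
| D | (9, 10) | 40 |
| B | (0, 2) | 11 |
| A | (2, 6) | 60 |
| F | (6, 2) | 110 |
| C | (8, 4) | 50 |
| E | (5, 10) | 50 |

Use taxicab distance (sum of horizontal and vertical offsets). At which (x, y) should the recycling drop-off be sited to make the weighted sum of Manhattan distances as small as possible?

(6, 4)

Manhattan distance separates: Σwᵢ(|x−xᵢ|+|y−yᵢ|) = Σwᵢ|x−xᵢ| + Σwᵢ|y−yᵢ|, so x and y are optimised independently as 1-D weighted medians.
Total weight W = 321; half = 160.5.
x-coordinate, sorted with cumulative weight:
  x=0 (B, w=11) cum 11
  x=2 (A, w=60) cum 71
  x=5 (E, w=50) cum 121
  x=6 (F, w=110) cum 231  ← median
  x=8 (C, w=50) cum 281
  x=9 (D, w=40) cum 321
⇒ x* = 6
y-coordinate, sorted with cumulative weight:
  y=2 (B, w=11) cum 11
  y=2 (F, w=110) cum 121
  y=4 (C, w=50) cum 171  ← median
  y=6 (A, w=60) cum 231
  y=10 (D, w=40) cum 271
  y=10 (E, w=50) cum 321
⇒ y* = 4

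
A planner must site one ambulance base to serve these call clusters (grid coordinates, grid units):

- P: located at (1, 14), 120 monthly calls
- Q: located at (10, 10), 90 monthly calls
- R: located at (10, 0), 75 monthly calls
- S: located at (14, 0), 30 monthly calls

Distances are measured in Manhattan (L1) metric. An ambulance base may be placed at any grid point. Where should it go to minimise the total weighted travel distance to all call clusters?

(10, 10)

Manhattan distance separates: Σwᵢ(|x−xᵢ|+|y−yᵢ|) = Σwᵢ|x−xᵢ| + Σwᵢ|y−yᵢ|, so x and y are optimised independently as 1-D weighted medians.
Total weight W = 315; half = 157.5.
x-coordinate, sorted with cumulative weight:
  x=1 (P, w=120) cum 120
  x=10 (Q, w=90) cum 210  ← median
  x=10 (R, w=75) cum 285
  x=14 (S, w=30) cum 315
⇒ x* = 10
y-coordinate, sorted with cumulative weight:
  y=0 (R, w=75) cum 75
  y=0 (S, w=30) cum 105
  y=10 (Q, w=90) cum 195  ← median
  y=14 (P, w=120) cum 315
⇒ y* = 10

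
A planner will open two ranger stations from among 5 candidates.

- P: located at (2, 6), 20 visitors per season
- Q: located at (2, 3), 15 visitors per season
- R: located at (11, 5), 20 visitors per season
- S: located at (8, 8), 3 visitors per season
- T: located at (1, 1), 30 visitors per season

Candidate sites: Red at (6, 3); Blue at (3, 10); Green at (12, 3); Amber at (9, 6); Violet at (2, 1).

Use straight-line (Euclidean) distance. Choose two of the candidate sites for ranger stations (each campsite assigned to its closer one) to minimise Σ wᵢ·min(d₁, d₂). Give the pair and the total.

Evaluate every pair (each demand assigned to the nearer of the two):
  {Amber, Violet}: total = 211.4
  {Green, Violet}: total = 223.9
  {Red, Violet}: total = 283.9
  {Blue, Violet}: total = 347.3
  {Red, Amber}: total = 373.0
  {Red, Green}: total = 382.4
  {Red, Blue}: total = 427.9
  {Blue, Amber}: total = 516.5
  {Blue, Green}: total = 526.0
  {Green, Amber}: total = 588.7
Best pair: {Amber, Violet} with total 211.4.

{Amber, Violet}, total 211.4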